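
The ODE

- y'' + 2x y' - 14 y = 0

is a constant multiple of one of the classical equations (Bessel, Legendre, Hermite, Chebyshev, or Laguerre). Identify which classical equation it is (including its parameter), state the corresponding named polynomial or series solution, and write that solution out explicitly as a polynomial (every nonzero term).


All three coefficients share the factor -1; dividing through by -1 gives  y'' - 2x y' + 14 y = 0.
This matches the Hermite equation y'' - 2x y' + 2n y = 0 with 2n = 14, so n = 7; the polynomial solution is H_7(x).
With y = sum_k a_k x^k, matching x^k gives (k+2)(k+1) a_{k+2} = 2(k - n) a_k = 2(k - 7) a_k. The right side vanishes at k = 7, so the series with the parity of 7 terminates at degree 7.
Standard normalization: leading coefficient of H_n is 2^n, so a_7 = 2^7 = 128. Work downward with a_k = (k+1)(k+2) a_{k+2} / (2(k - n)):
  a_5 = (6)(7)(128) / (2(5 - 7)) = 5376/(-4) = -1344
  a_3 = (4)(5)(-1344) / (2(3 - 7)) = -26880/(-8) = 3360
  a_1 = (2)(3)(3360) / (2(1 - 7)) = 20160/(-12) = -1680
Hence H_7(x) = 128 x^7 - 1344 x^5 + 3360 x^3 - 1680 x.

H_7(x); series = 128 x^7 - 1344 x^5 + 3360 x^3 - 1680 x


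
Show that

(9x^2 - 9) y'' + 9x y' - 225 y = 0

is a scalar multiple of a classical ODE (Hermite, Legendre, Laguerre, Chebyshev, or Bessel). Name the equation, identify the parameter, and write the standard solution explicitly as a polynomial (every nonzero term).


All three coefficients share the factor -9; dividing through by -9 gives  (1 - x^2) y'' - x y' + 25 y = 0.
This matches the Chebyshev equation (1 - x^2) y'' - x y' + n^2 y = 0 (note the -x y' term, not -2x y') with n^2 = 25, so n = 5; the polynomial solution is T_5(x).
With y = sum_k a_k x^k, matching x^k gives (k+2)(k+1) a_{k+2} = (k^2 - n^2) a_k = (k - 5)(k + 5) a_k. The right side vanishes at k = 5, so the series with the parity of 5 terminates at degree 5.
Standard normalization: leading coefficient of T_n is 2^(n-1), so a_5 = 2^4 = 16. Work downward with a_k = (k+1)(k+2) a_{k+2} / ((k - 5)(k + 5)):
  a_3 = (4)(5)(16) / ((3 - 5)(3 + 5)) = 320/(-16) = -20
  a_1 = (2)(3)(-20) / ((1 - 5)(1 + 5)) = -120/(-24) = 5
Hence T_5(x) = 16 x^5 - 20 x^3 + 5 x.

T_5(x); series = 16 x^5 - 20 x^3 + 5 x


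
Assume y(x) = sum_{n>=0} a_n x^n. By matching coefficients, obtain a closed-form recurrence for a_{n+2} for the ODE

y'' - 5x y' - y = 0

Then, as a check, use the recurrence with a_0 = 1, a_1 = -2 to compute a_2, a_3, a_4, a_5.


Substitute y = sum_n a_n x^n.
y''(x) has coefficient (n+2)(n+1) a_{n+2} at x^n;
-5 x y'(x) has coefficient -5 n a_n at x^n (shift);
-y(x) has coefficient -1 a_n at x^n.
Matching x^n: (n+2)(n+1) a_{n+2} + (-5n - 1) a_n = 0.
Thus a_{n+2} = (5n + 1) / ((n+1)(n+2)) * a_n.

Check with a_0 = 1, a_1 = -2 (apply the recurrence for n = 0, 1, 2, 3): a_0 = 1, a_1 = -2, a_2 = 1/2, a_3 = -2, a_4 = 11/24, a_5 = -8/5.

a_(n+2) = (5n + 1) / ((n+1)(n+2)) * a_n; check: a_0 = 1, a_1 = -2, a_2 = 1/2, a_3 = -2, a_4 = 11/24, a_5 = -8/5


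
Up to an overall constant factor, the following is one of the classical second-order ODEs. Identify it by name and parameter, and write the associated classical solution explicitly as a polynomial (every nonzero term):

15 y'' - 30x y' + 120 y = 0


All three coefficients share the factor 15; dividing through by 15 gives  y'' - 2x y' + 8 y = 0.
This matches the Hermite equation y'' - 2x y' + 2n y = 0 with 2n = 8, so n = 4; the polynomial solution is H_4(x).
With y = sum_k a_k x^k, matching x^k gives (k+2)(k+1) a_{k+2} = 2(k - n) a_k = 2(k - 4) a_k. The right side vanishes at k = 4, so the series with the parity of 4 terminates at degree 4.
Standard normalization: leading coefficient of H_n is 2^n, so a_4 = 2^4 = 16. Work downward with a_k = (k+1)(k+2) a_{k+2} / (2(k - n)):
  a_2 = (3)(4)(16) / (2(2 - 4)) = 192/(-4) = -48
  a_0 = (1)(2)(-48) / (2(0 - 4)) = -96/(-8) = 12
Hence H_4(x) = 16 x^4 - 48 x^2 + 12.

H_4(x); series = 16 x^4 - 48 x^2 + 12


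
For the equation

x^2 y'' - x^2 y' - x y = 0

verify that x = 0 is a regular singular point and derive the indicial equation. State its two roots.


Divide by x^2 to reach normal form y'' + P_1(x) y' + P_2(x) y = 0 with P_1(x) = -1 and P_2(x) = -1/x.
x = 0 is a singular point because the y-coefficient -1/x has a pole at x = 0.
It is a regular singular point because x P_1(x) = p(x) = -x and x^2 P_2(x) = q(x) = -x are polynomials, hence analytic at x = 0.
p(0) = 0,  q(0) = 0.
Indicial equation: r(r-1) + p(0) r + q(0) = 0, i.e. r^2 + (p(0) - 1) r + q(0) = 0, i.e. r^2 - 1 r = 0.
Discriminant: (-1)^2 - 4(0) = 1, so r = (1 ± 1)/2.
Solving: r_1 = 1, r_2 = 0.

indicial: r^2 - 1 r = 0; roots r_1 = 1, r_2 = 0


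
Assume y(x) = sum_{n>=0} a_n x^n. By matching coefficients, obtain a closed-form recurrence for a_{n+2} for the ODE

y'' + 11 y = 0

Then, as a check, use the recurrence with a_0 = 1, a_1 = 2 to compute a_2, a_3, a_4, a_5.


Substitute y = sum_n a_n x^n into y'' + (const) y = 0.
y''(x) = sum_{n>=0} (n+2)(n+1) a_{n+2} x^n.
The ODE becomes sum_n [(n+2)(n+1) a_{n+2} + 11 a_n] x^n = 0.
Setting each coefficient to zero gives the recurrence:
  (n+2)(n+1) a_{n+2} + 11 a_n = 0,
  a_{n+2} = -11 / ((n+1)(n+2)) a_n.

Check with a_0 = 1, a_1 = 2 (apply the recurrence for n = 0, 1, 2, 3): a_0 = 1, a_1 = 2, a_2 = -11/2, a_3 = -11/3, a_4 = 121/24, a_5 = 121/60.

a_{n+2} = -11/((n+1)(n+2)) * a_n; check: a_0 = 1, a_1 = 2, a_2 = -11/2, a_3 = -11/3, a_4 = 121/24, a_5 = 121/60


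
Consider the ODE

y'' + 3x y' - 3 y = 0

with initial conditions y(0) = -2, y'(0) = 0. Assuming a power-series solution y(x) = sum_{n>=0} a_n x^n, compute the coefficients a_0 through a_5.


Ansatz: y(x) = sum_{n>=0} a_n x^n, so y'(x) = sum_{n>=1} n a_n x^(n-1) and y''(x) = sum_{n>=2} n(n-1) a_n x^(n-2).
Substitute into P(x) y'' + Q(x) y' + R(x) y = 0 with P(x) = 1, Q(x) = 3x, R(x) = -3, and match powers of x.
Initial conditions: a_0 = -2, a_1 = 0.
Setting the coefficient of each power of x to zero and solving order by order (substituting the coefficients already found):
  x^0: 2 a_2 - 3 a_0 = 0  ->  2 a_2 = 3 a_0 = -6  ->  a_2 = -3
  x^1: 6 a_3 = 0  ->  a_3 = 0
  x^2: 12 a_4 + 3 a_2 = 0  ->  12 a_4 = -3 a_2 = 9  ->  a_4 = 3/4
  x^3: 20 a_5 + 6 a_3 = 0  ->  20 a_5 = -6 a_3 = 0  ->  a_5 = 0
Truncated series: y(x) = -2 - 3 x^2 + (3/4) x^4 + O(x^6).

a_0 = -2; a_1 = 0; a_2 = -3; a_3 = 0; a_4 = 3/4; a_5 = 0


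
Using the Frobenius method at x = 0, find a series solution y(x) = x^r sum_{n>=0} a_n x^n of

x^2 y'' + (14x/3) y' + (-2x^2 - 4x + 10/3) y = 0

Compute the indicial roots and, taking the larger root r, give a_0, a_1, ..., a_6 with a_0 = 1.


Write in Frobenius form y'' + (p(x)/x) y' + (q(x)/x^2) y = 0:
  p(x) = 14/3,  q(x) = -2x^2 - 4x + 10/3.
Indicial equation: r(r-1) + (14/3) r + (10/3) = 0 -> roots r_1 = -5/3, r_2 = -2.
Take r = r_1 = -5/3. Let y(x) = x^r sum_{n>=0} a_n x^n with a_0 = 1.
Substitute y = x^r sum a_n x^n and match x^{r+n}. The recurrence is
  D(n) a_n - 4 a_{n-1} - 2 a_{n-2} = 0,  where D(n) = (r+n)(r+n-1) + (14/3)(r+n) + (10/3).
  a_n = [4 a_{n-1} + 2 a_{n-2}] / D(n).
Since the indicial polynomial factors as (r - r_1)(r - r_2), D(n) = (r_1 + n - r_1)(r_1 + n - r_2) = n(n + 1/3).
Evaluating step by step (a_0 = 1):
  n = 1: D(1) = 1(1 + 1/3) = 4/3; numerator = 4(1) = 4; a_1 = (4)/(4/3) = 3
  n = 2: D(2) = 2(2 + 1/3) = 14/3; numerator = 4(3) + 2(1) = 14; a_2 = (14)/(14/3) = 3
  n = 3: D(3) = 3(3 + 1/3) = 10; numerator = 4(3) + 2(3) = 18; a_3 = (18)/(10) = 9/5
  n = 4: D(4) = 4(4 + 1/3) = 52/3; numerator = 4(9/5) + 2(3) = 66/5; a_4 = (66/5)/(52/3) = 99/130
  n = 5: D(5) = 5(5 + 1/3) = 80/3; numerator = 4(99/130) + 2(9/5) = 432/65; a_5 = (432/65)/(80/3) = 81/325
  n = 6: D(6) = 6(6 + 1/3) = 38; numerator = 4(81/325) + 2(99/130) = 63/25; a_6 = (63/25)/(38) = 63/950

r = -5/3; a_0 = 1; a_1 = 3; a_2 = 3; a_3 = 9/5; a_4 = 99/130; a_5 = 81/325; a_6 = 63/950


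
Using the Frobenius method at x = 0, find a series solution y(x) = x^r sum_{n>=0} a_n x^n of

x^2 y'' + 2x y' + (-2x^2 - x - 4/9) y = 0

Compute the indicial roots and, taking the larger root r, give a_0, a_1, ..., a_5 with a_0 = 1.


Write in Frobenius form y'' + (p(x)/x) y' + (q(x)/x^2) y = 0:
  p(x) = 2,  q(x) = -2x^2 - x - 4/9.
Indicial equation: r(r-1) + (2) r + (-4/9) = 0 -> roots r_1 = 1/3, r_2 = -4/3.
Take r = r_1 = 1/3. Let y(x) = x^r sum_{n>=0} a_n x^n with a_0 = 1.
Substitute y = x^r sum a_n x^n and match x^{r+n}. The recurrence is
  D(n) a_n - 1 a_{n-1} - 2 a_{n-2} = 0,  where D(n) = (r+n)(r+n-1) + (2)(r+n) + (-4/9).
  a_n = [1 a_{n-1} + 2 a_{n-2}] / D(n).
Since the indicial polynomial factors as (r - r_1)(r - r_2), D(n) = (r_1 + n - r_1)(r_1 + n - r_2) = n(n + 5/3).
Evaluating step by step (a_0 = 1):
  n = 1: D(1) = 1(1 + 5/3) = 8/3; numerator = 1(1) = 1; a_1 = (1)/(8/3) = 3/8
  n = 2: D(2) = 2(2 + 5/3) = 22/3; numerator = 1(3/8) + 2(1) = 19/8; a_2 = (19/8)/(22/3) = 57/176
  n = 3: D(3) = 3(3 + 5/3) = 14; numerator = 1(57/176) + 2(3/8) = 189/176; a_3 = (189/176)/(14) = 27/352
  n = 4: D(4) = 4(4 + 5/3) = 68/3; numerator = 1(27/352) + 2(57/176) = 255/352; a_4 = (255/352)/(68/3) = 45/1408
  n = 5: D(5) = 5(5 + 5/3) = 100/3; numerator = 1(45/1408) + 2(27/352) = 261/1408; a_5 = (261/1408)/(100/3) = 783/140800

r = 1/3; a_0 = 1; a_1 = 3/8; a_2 = 57/176; a_3 = 27/352; a_4 = 45/1408; a_5 = 783/140800


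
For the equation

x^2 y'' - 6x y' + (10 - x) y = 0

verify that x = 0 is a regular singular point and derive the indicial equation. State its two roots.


Divide by x^2 to reach normal form y'' + P_1(x) y' + P_2(x) y = 0 with P_1(x) = -6/x and P_2(x) = -1/x + 10/x^2.
x = 0 is a singular point because the y'-coefficient -6/x has a pole at x = 0 and the y-coefficient -1/x + 10/x^2 has a pole at x = 0.
It is a regular singular point because x P_1(x) = p(x) = -6 and x^2 P_2(x) = q(x) = 10 - x are polynomials, hence analytic at x = 0.
p(0) = -6,  q(0) = 10.
Indicial equation: r(r-1) + p(0) r + q(0) = 0, i.e. r^2 + (p(0) - 1) r + q(0) = 0, i.e. r^2 - 7 r + 10 = 0.
Discriminant: (-7)^2 - 4(10) = 9, so r = (7 ± 3)/2.
Solving: r_1 = 5, r_2 = 2.

indicial: r^2 - 7 r + 10 = 0; roots r_1 = 5, r_2 = 2


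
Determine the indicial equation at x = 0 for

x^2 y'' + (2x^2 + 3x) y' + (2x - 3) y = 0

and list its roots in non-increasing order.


Divide by x^2 to reach normal form y'' + P_1(x) y' + P_2(x) y = 0 with P_1(x) = 2 + 3/x and P_2(x) = 2/x - 3/x^2.
x = 0 is a singular point because the y'-coefficient 2 + 3/x has a pole at x = 0 and the y-coefficient 2/x - 3/x^2 has a pole at x = 0.
It is a regular singular point because x P_1(x) = p(x) = 2x + 3 and x^2 P_2(x) = q(x) = 2x - 3 are polynomials, hence analytic at x = 0.
p(0) = 3,  q(0) = -3.
Indicial equation: r(r-1) + p(0) r + q(0) = 0, i.e. r^2 + (p(0) - 1) r + q(0) = 0, i.e. r^2 + 2 r - 3 = 0.
Discriminant: (2)^2 - 4(-3) = 16, so r = (-2 ± 4)/2.
Solving: r_1 = 1, r_2 = -3.

indicial: r^2 + 2 r - 3 = 0; roots r_1 = 1, r_2 = -3


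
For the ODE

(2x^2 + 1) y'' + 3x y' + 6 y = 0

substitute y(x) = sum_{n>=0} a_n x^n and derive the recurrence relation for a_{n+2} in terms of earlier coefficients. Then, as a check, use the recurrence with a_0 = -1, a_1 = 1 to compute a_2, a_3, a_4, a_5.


Substitute y = sum_n a_n x^n.
(1 + 2 x^2) y'' contributes (n+2)(n+1) a_{n+2} + 2 n(n-1) a_n at x^n.
3 x y'(x) contributes 3 n a_n at x^n.
6 y(x) contributes 6 a_n at x^n.
Matching x^n: (n+2)(n+1) a_{n+2} + (2 n(n-1) + 3 n + 6) a_n = 0.
Thus a_{n+2} = (-2 n(n-1) - 3 n - 6) / ((n+1)(n+2)) * a_n.

Check with a_0 = -1, a_1 = 1 (apply the recurrence for n = 0, 1, 2, 3): a_0 = -1, a_1 = 1, a_2 = 3, a_3 = -3/2, a_4 = -4, a_5 = 81/40.

a_(n+2) = (-2 n(n-1) - 3 n - 6) / ((n+1)(n+2)) * a_n; check: a_0 = -1, a_1 = 1, a_2 = 3, a_3 = -3/2, a_4 = -4, a_5 = 81/40


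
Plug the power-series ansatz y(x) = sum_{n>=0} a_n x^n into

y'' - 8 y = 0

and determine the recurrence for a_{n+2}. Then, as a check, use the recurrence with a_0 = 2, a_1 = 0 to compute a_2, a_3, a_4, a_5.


Substitute y = sum_n a_n x^n into y'' + (const) y = 0.
y''(x) = sum_{n>=0} (n+2)(n+1) a_{n+2} x^n.
The ODE becomes sum_n [(n+2)(n+1) a_{n+2} - 8 a_n] x^n = 0.
Setting each coefficient to zero gives the recurrence:
  (n+2)(n+1) a_{n+2} - 8 a_n = 0,
  a_{n+2} = 8 / ((n+1)(n+2)) a_n.

Check with a_0 = 2, a_1 = 0 (apply the recurrence for n = 0, 1, 2, 3): a_0 = 2, a_1 = 0, a_2 = 8, a_3 = 0, a_4 = 16/3, a_5 = 0.

a_{n+2} = 8/((n+1)(n+2)) * a_n; check: a_0 = 2, a_1 = 0, a_2 = 8, a_3 = 0, a_4 = 16/3, a_5 = 0


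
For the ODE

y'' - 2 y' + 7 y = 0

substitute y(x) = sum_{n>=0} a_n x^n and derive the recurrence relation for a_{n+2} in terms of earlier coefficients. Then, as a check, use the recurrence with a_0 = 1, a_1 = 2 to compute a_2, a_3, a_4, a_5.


Substitute y = sum_n a_n x^n.
y''(x) has coefficient (n+2)(n+1) a_{n+2} at x^n;
-2 y'(x) has coefficient -2 (n+1) a_{n+1} at x^n;
7 y(x) has coefficient 7 a_n at x^n.
Matching x^n: (n+2)(n+1) a_{n+2} - 2 (n+1) a_{n+1} + 7 a_n = 0.
Thus a_{n+2} = [2 (n+1) a_{n+1} - 7 a_n] / ((n+1)(n+2)).

Check with a_0 = 1, a_1 = 2 (apply the recurrence for n = 0, 1, 2, 3): a_0 = 1, a_1 = 2, a_2 = -3/2, a_3 = -10/3, a_4 = -19/24, a_5 = 17/20.

a_(n+2) = [2 (n+1) a_(n+1) - 7 a_n] / ((n+1)(n+2)); check: a_0 = 1, a_1 = 2, a_2 = -3/2, a_3 = -10/3, a_4 = -19/24, a_5 = 17/20


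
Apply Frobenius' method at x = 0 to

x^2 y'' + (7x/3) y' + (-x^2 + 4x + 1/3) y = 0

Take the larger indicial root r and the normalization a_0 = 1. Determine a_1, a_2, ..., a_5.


Write in Frobenius form y'' + (p(x)/x) y' + (q(x)/x^2) y = 0:
  p(x) = 7/3,  q(x) = -x^2 + 4x + 1/3.
Indicial equation: r(r-1) + (7/3) r + (1/3) = 0 -> roots r_1 = -1/3, r_2 = -1.
Take r = r_1 = -1/3. Let y(x) = x^r sum_{n>=0} a_n x^n with a_0 = 1.
Substitute y = x^r sum a_n x^n and match x^{r+n}. The recurrence is
  D(n) a_n + 4 a_{n-1} - 1 a_{n-2} = 0,  where D(n) = (r+n)(r+n-1) + (7/3)(r+n) + (1/3).
  a_n = [-4 a_{n-1} + 1 a_{n-2}] / D(n).
Since the indicial polynomial factors as (r - r_1)(r - r_2), D(n) = (r_1 + n - r_1)(r_1 + n - r_2) = n(n + 2/3).
Evaluating step by step (a_0 = 1):
  n = 1: D(1) = 1(1 + 2/3) = 5/3; numerator = -4(1) = -4; a_1 = (-4)/(5/3) = -12/5
  n = 2: D(2) = 2(2 + 2/3) = 16/3; numerator = -4(-12/5) + 1(1) = 53/5; a_2 = (53/5)/(16/3) = 159/80
  n = 3: D(3) = 3(3 + 2/3) = 11; numerator = -4(159/80) + 1(-12/5) = -207/20; a_3 = (-207/20)/(11) = -207/220
  n = 4: D(4) = 4(4 + 2/3) = 56/3; numerator = -4(-207/220) + 1(159/80) = 5061/880; a_4 = (5061/880)/(56/3) = 2169/7040
  n = 5: D(5) = 5(5 + 2/3) = 85/3; numerator = -4(2169/7040) + 1(-207/220) = -765/352; a_5 = (-765/352)/(85/3) = -27/352

r = -1/3; a_0 = 1; a_1 = -12/5; a_2 = 159/80; a_3 = -207/220; a_4 = 2169/7040; a_5 = -27/352


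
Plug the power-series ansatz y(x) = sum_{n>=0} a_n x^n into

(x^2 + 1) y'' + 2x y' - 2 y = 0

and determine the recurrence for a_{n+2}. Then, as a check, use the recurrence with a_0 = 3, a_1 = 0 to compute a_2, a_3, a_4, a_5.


Substitute y = sum_n a_n x^n.
(1 + 1 x^2) y'' contributes (n+2)(n+1) a_{n+2} + n(n-1) a_n at x^n.
2 x y'(x) contributes 2 n a_n at x^n.
-2 y(x) contributes -2 a_n at x^n.
Matching x^n: (n+2)(n+1) a_{n+2} + (n(n-1) + 2 n - 2) a_n = 0.
Thus a_{n+2} = (-n(n-1) - 2 n + 2) / ((n+1)(n+2)) * a_n.

Check with a_0 = 3, a_1 = 0 (apply the recurrence for n = 0, 1, 2, 3): a_0 = 3, a_1 = 0, a_2 = 3, a_3 = 0, a_4 = -1, a_5 = 0.

a_(n+2) = (-n(n-1) - 2 n + 2) / ((n+1)(n+2)) * a_n; check: a_0 = 3, a_1 = 0, a_2 = 3, a_3 = 0, a_4 = -1, a_5 = 0


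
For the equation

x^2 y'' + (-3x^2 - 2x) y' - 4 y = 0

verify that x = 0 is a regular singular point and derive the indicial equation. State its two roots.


Divide by x^2 to reach normal form y'' + P_1(x) y' + P_2(x) y = 0 with P_1(x) = -3 - 2/x and P_2(x) = -4/x^2.
x = 0 is a singular point because the y'-coefficient -3 - 2/x has a pole at x = 0 and the y-coefficient -4/x^2 has a pole at x = 0.
It is a regular singular point because x P_1(x) = p(x) = -3x - 2 and x^2 P_2(x) = q(x) = -4 are polynomials, hence analytic at x = 0.
p(0) = -2,  q(0) = -4.
Indicial equation: r(r-1) + p(0) r + q(0) = 0, i.e. r^2 + (p(0) - 1) r + q(0) = 0, i.e. r^2 - 3 r - 4 = 0.
Discriminant: (-3)^2 - 4(-4) = 25, so r = (3 ± 5)/2.
Solving: r_1 = 4, r_2 = -1.

indicial: r^2 - 3 r - 4 = 0; roots r_1 = 4, r_2 = -1


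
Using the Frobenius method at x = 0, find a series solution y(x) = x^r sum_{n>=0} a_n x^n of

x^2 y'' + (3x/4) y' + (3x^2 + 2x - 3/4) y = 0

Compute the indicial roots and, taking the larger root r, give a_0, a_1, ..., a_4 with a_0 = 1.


Write in Frobenius form y'' + (p(x)/x) y' + (q(x)/x^2) y = 0:
  p(x) = 3/4,  q(x) = 3x^2 + 2x - 3/4.
Indicial equation: r(r-1) + (3/4) r + (-3/4) = 0 -> roots r_1 = 1, r_2 = -3/4.
Take r = r_1 = 1. Let y(x) = x^r sum_{n>=0} a_n x^n with a_0 = 1.
Substitute y = x^r sum a_n x^n and match x^{r+n}. The recurrence is
  D(n) a_n + 2 a_{n-1} + 3 a_{n-2} = 0,  where D(n) = (r+n)(r+n-1) + (3/4)(r+n) + (-3/4).
  a_n = [-2 a_{n-1} - 3 a_{n-2}] / D(n).
Since the indicial polynomial factors as (r - r_1)(r - r_2), D(n) = (r_1 + n - r_1)(r_1 + n - r_2) = n(n + 7/4).
Evaluating step by step (a_0 = 1):
  n = 1: D(1) = 1(1 + 7/4) = 11/4; numerator = -2(1) = -2; a_1 = (-2)/(11/4) = -8/11
  n = 2: D(2) = 2(2 + 7/4) = 15/2; numerator = -2(-8/11) - 3(1) = -17/11; a_2 = (-17/11)/(15/2) = -34/165
  n = 3: D(3) = 3(3 + 7/4) = 57/4; numerator = -2(-34/165) - 3(-8/11) = 428/165; a_3 = (428/165)/(57/4) = 1712/9405
  n = 4: D(4) = 4(4 + 7/4) = 23; numerator = -2(1712/9405) - 3(-34/165) = 478/1881; a_4 = (478/1881)/(23) = 478/43263

r = 1; a_0 = 1; a_1 = -8/11; a_2 = -34/165; a_3 = 1712/9405; a_4 = 478/43263


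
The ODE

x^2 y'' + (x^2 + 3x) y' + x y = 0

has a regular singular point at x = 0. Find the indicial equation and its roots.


Divide by x^2 to reach normal form y'' + P_1(x) y' + P_2(x) y = 0 with P_1(x) = 1 + 3/x and P_2(x) = 1/x.
x = 0 is a singular point because the y'-coefficient 1 + 3/x has a pole at x = 0 and the y-coefficient 1/x has a pole at x = 0.
It is a regular singular point because x P_1(x) = p(x) = x + 3 and x^2 P_2(x) = q(x) = x are polynomials, hence analytic at x = 0.
p(0) = 3,  q(0) = 0.
Indicial equation: r(r-1) + p(0) r + q(0) = 0, i.e. r^2 + (p(0) - 1) r + q(0) = 0, i.e. r^2 + 2 r = 0.
Discriminant: (2)^2 - 4(0) = 4, so r = (-2 ± 2)/2.
Solving: r_1 = 0, r_2 = -2.

indicial: r^2 + 2 r = 0; roots r_1 = 0, r_2 = -2


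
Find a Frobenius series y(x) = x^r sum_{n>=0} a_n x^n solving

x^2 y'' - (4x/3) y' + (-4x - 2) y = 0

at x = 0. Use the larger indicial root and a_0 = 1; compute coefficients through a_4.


Write in Frobenius form y'' + (p(x)/x) y' + (q(x)/x^2) y = 0:
  p(x) = -4/3,  q(x) = -4x - 2.
Indicial equation: r(r-1) + (-4/3) r + (-2) = 0 -> roots r_1 = 3, r_2 = -2/3.
Take r = r_1 = 3. Let y(x) = x^r sum_{n>=0} a_n x^n with a_0 = 1.
Substitute y = x^r sum a_n x^n and match x^{r+n}. The recurrence is
  D(n) a_n - 4 a_{n-1} = 0,  where D(n) = (r+n)(r+n-1) + (-4/3)(r+n) + (-2).
  a_n = 4 / D(n) * a_{n-1}.
Since the indicial polynomial factors as (r - r_1)(r - r_2), D(n) = (r_1 + n - r_1)(r_1 + n - r_2) = n(n + 11/3).
Evaluating step by step (a_0 = 1):
  n = 1: D(1) = 1(1 + 11/3) = 14/3; numerator = 4(1) = 4; a_1 = (4)/(14/3) = 6/7
  n = 2: D(2) = 2(2 + 11/3) = 34/3; numerator = 4(6/7) = 24/7; a_2 = (24/7)/(34/3) = 36/119
  n = 3: D(3) = 3(3 + 11/3) = 20; numerator = 4(36/119) = 144/119; a_3 = (144/119)/(20) = 36/595
  n = 4: D(4) = 4(4 + 11/3) = 92/3; numerator = 4(36/595) = 144/595; a_4 = (144/595)/(92/3) = 108/13685

r = 3; a_0 = 1; a_1 = 6/7; a_2 = 36/119; a_3 = 36/595; a_4 = 108/13685


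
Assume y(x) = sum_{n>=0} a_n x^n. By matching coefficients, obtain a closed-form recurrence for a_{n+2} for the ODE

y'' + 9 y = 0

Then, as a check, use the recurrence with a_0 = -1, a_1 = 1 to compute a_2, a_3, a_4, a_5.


Substitute y = sum_n a_n x^n into y'' + (const) y = 0.
y''(x) = sum_{n>=0} (n+2)(n+1) a_{n+2} x^n.
The ODE becomes sum_n [(n+2)(n+1) a_{n+2} + 9 a_n] x^n = 0.
Setting each coefficient to zero gives the recurrence:
  (n+2)(n+1) a_{n+2} + 9 a_n = 0,
  a_{n+2} = -9 / ((n+1)(n+2)) a_n.

Check with a_0 = -1, a_1 = 1 (apply the recurrence for n = 0, 1, 2, 3): a_0 = -1, a_1 = 1, a_2 = 9/2, a_3 = -3/2, a_4 = -27/8, a_5 = 27/40.

a_{n+2} = -9/((n+1)(n+2)) * a_n; check: a_0 = -1, a_1 = 1, a_2 = 9/2, a_3 = -3/2, a_4 = -27/8, a_5 = 27/40


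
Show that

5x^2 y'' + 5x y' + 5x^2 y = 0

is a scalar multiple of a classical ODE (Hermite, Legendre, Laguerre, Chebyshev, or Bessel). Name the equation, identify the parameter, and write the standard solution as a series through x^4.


All three coefficients share the factor 5; dividing through by 5 gives  x^2 y'' + x y' + x^2 y = 0.
This matches the Bessel equation x^2 y'' + x y' + (x^2 - nu^2) y = 0 with nu^2 = 0, so nu = 0; the solution bounded at x = 0 is J_0(x).
Frobenius at x = 0: indicial roots ±nu; for r = nu the recurrence k(k + 2nu) c_k = -c_{k-2} gives the standard series J_nu(x) = sum_{k>=0} (-1)^k / (k! (k+nu)!) (x/2)^(2k+nu). Evaluate the first 3 terms:
  k = 0: (-1)^0 / (0! * 0! * 2^0) x^0 = 1/(1*1*1) x^0 = (1) x^0
  k = 1: (-1)^1 / (1! * 1! * 2^2) x^2 = -1/(1*1*4) x^2 = (-1/4) x^2
  k = 2: (-1)^2 / (2! * 2! * 2^4) x^4 = 1/(2*2*16) x^4 = (1/64) x^4
Hence J_0(x) = x^4/64 - x^2/4 + 1 + ....

J_0(x); series = x^4/64 - x^2/4 + 1


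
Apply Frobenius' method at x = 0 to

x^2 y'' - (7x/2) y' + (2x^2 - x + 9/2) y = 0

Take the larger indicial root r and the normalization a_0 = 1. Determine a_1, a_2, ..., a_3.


Write in Frobenius form y'' + (p(x)/x) y' + (q(x)/x^2) y = 0:
  p(x) = -7/2,  q(x) = 2x^2 - x + 9/2.
Indicial equation: r(r-1) + (-7/2) r + (9/2) = 0 -> roots r_1 = 3, r_2 = 3/2.
Take r = r_1 = 3. Let y(x) = x^r sum_{n>=0} a_n x^n with a_0 = 1.
Substitute y = x^r sum a_n x^n and match x^{r+n}. The recurrence is
  D(n) a_n - 1 a_{n-1} + 2 a_{n-2} = 0,  where D(n) = (r+n)(r+n-1) + (-7/2)(r+n) + (9/2).
  a_n = [1 a_{n-1} - 2 a_{n-2}] / D(n).
Since the indicial polynomial factors as (r - r_1)(r - r_2), D(n) = (r_1 + n - r_1)(r_1 + n - r_2) = n(n + 3/2).
Evaluating step by step (a_0 = 1):
  n = 1: D(1) = 1(1 + 3/2) = 5/2; numerator = 1(1) = 1; a_1 = (1)/(5/2) = 2/5
  n = 2: D(2) = 2(2 + 3/2) = 7; numerator = 1(2/5) - 2(1) = -8/5; a_2 = (-8/5)/(7) = -8/35
  n = 3: D(3) = 3(3 + 3/2) = 27/2; numerator = 1(-8/35) - 2(2/5) = -36/35; a_3 = (-36/35)/(27/2) = -8/105

r = 3; a_0 = 1; a_1 = 2/5; a_2 = -8/35; a_3 = -8/105


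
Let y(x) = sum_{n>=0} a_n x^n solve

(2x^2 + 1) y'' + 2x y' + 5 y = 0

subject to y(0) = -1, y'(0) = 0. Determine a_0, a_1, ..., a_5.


Ansatz: y(x) = sum_{n>=0} a_n x^n, so y'(x) = sum_{n>=1} n a_n x^(n-1) and y''(x) = sum_{n>=2} n(n-1) a_n x^(n-2).
Substitute into P(x) y'' + Q(x) y' + R(x) y = 0 with P(x) = 2x^2 + 1, Q(x) = 2x, R(x) = 5, and match powers of x.
Initial conditions: a_0 = -1, a_1 = 0.
Setting the coefficient of each power of x to zero and solving order by order (substituting the coefficients already found):
  x^0: 2 a_2 + 5 a_0 = 0  ->  2 a_2 = -5 a_0 = 5  ->  a_2 = 5/2
  x^1: 6 a_3 + 7 a_1 = 0  ->  6 a_3 = -7 a_1 = 0  ->  a_3 = 0
  x^2: 12 a_4 + 13 a_2 = 0  ->  12 a_4 = -13 a_2 = -65/2  ->  a_4 = -65/24
  x^3: 20 a_5 + 23 a_3 = 0  ->  20 a_5 = -23 a_3 = 0  ->  a_5 = 0
Truncated series: y(x) = -1 + (5/2) x^2 - (65/24) x^4 + O(x^6).

a_0 = -1; a_1 = 0; a_2 = 5/2; a_3 = 0; a_4 = -65/24; a_5 = 0


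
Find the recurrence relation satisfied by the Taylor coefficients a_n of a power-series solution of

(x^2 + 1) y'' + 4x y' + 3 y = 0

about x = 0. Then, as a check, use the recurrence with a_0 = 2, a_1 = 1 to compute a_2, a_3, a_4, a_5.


Substitute y = sum_n a_n x^n.
(1 + 1 x^2) y'' contributes (n+2)(n+1) a_{n+2} + n(n-1) a_n at x^n.
4 x y'(x) contributes 4 n a_n at x^n.
3 y(x) contributes 3 a_n at x^n.
Matching x^n: (n+2)(n+1) a_{n+2} + (n(n-1) + 4 n + 3) a_n = 0.
Thus a_{n+2} = (-n(n-1) - 4 n - 3) / ((n+1)(n+2)) * a_n.

Check with a_0 = 2, a_1 = 1 (apply the recurrence for n = 0, 1, 2, 3): a_0 = 2, a_1 = 1, a_2 = -3, a_3 = -7/6, a_4 = 13/4, a_5 = 49/40.

a_(n+2) = (-n(n-1) - 4 n - 3) / ((n+1)(n+2)) * a_n; check: a_0 = 2, a_1 = 1, a_2 = -3, a_3 = -7/6, a_4 = 13/4, a_5 = 49/40


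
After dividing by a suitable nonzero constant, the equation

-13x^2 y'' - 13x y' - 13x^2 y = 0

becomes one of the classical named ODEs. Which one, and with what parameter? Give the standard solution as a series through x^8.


All three coefficients share the factor -13; dividing through by -13 gives  x^2 y'' + x y' + x^2 y = 0.
This matches the Bessel equation x^2 y'' + x y' + (x^2 - nu^2) y = 0 with nu^2 = 0, so nu = 0; the solution bounded at x = 0 is J_0(x).
Frobenius at x = 0: indicial roots ±nu; for r = nu the recurrence k(k + 2nu) c_k = -c_{k-2} gives the standard series J_nu(x) = sum_{k>=0} (-1)^k / (k! (k+nu)!) (x/2)^(2k+nu). Evaluate the first 5 terms:
  k = 0: (-1)^0 / (0! * 0! * 2^0) x^0 = 1/(1*1*1) x^0 = (1) x^0
  k = 1: (-1)^1 / (1! * 1! * 2^2) x^2 = -1/(1*1*4) x^2 = (-1/4) x^2
  k = 2: (-1)^2 / (2! * 2! * 2^4) x^4 = 1/(2*2*16) x^4 = (1/64) x^4
  k = 3: (-1)^3 / (3! * 3! * 2^6) x^6 = -1/(6*6*64) x^6 = (-1/2304) x^6
  k = 4: (-1)^4 / (4! * 4! * 2^8) x^8 = 1/(24*24*256) x^8 = (1/147456) x^8
Hence J_0(x) = x^8/147456 - x^6/2304 + x^4/64 - x^2/4 + 1 + ....

J_0(x); series = x^8/147456 - x^6/2304 + x^4/64 - x^2/4 + 1


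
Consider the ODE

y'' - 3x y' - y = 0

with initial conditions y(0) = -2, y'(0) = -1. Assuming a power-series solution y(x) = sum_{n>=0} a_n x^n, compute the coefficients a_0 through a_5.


Ansatz: y(x) = sum_{n>=0} a_n x^n, so y'(x) = sum_{n>=1} n a_n x^(n-1) and y''(x) = sum_{n>=2} n(n-1) a_n x^(n-2).
Substitute into P(x) y'' + Q(x) y' + R(x) y = 0 with P(x) = 1, Q(x) = -3x, R(x) = -1, and match powers of x.
Initial conditions: a_0 = -2, a_1 = -1.
Setting the coefficient of each power of x to zero and solving order by order (substituting the coefficients already found):
  x^0: 2 a_2 - a_0 = 0  ->  2 a_2 = a_0 = -2  ->  a_2 = -1
  x^1: 6 a_3 - 4 a_1 = 0  ->  6 a_3 = 4 a_1 = -4  ->  a_3 = -2/3
  x^2: 12 a_4 - 7 a_2 = 0  ->  12 a_4 = 7 a_2 = -7  ->  a_4 = -7/12
  x^3: 20 a_5 - 10 a_3 = 0  ->  20 a_5 = 10 a_3 = -20/3  ->  a_5 = -1/3
Truncated series: y(x) = -2 - x - x^2 - (2/3) x^3 - (7/12) x^4 - (1/3) x^5 + O(x^6).

a_0 = -2; a_1 = -1; a_2 = -1; a_3 = -2/3; a_4 = -7/12; a_5 = -1/3


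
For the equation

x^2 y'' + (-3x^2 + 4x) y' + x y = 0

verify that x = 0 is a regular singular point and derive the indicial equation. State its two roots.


Divide by x^2 to reach normal form y'' + P_1(x) y' + P_2(x) y = 0 with P_1(x) = -3 + 4/x and P_2(x) = 1/x.
x = 0 is a singular point because the y'-coefficient -3 + 4/x has a pole at x = 0 and the y-coefficient 1/x has a pole at x = 0.
It is a regular singular point because x P_1(x) = p(x) = 4 - 3x and x^2 P_2(x) = q(x) = x are polynomials, hence analytic at x = 0.
p(0) = 4,  q(0) = 0.
Indicial equation: r(r-1) + p(0) r + q(0) = 0, i.e. r^2 + (p(0) - 1) r + q(0) = 0, i.e. r^2 + 3 r = 0.
Discriminant: (3)^2 - 4(0) = 9, so r = (-3 ± 3)/2.
Solving: r_1 = 0, r_2 = -3.

indicial: r^2 + 3 r = 0; roots r_1 = 0, r_2 = -3


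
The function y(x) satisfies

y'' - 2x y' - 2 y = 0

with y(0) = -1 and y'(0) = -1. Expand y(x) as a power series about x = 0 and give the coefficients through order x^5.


Ansatz: y(x) = sum_{n>=0} a_n x^n, so y'(x) = sum_{n>=1} n a_n x^(n-1) and y''(x) = sum_{n>=2} n(n-1) a_n x^(n-2).
Substitute into P(x) y'' + Q(x) y' + R(x) y = 0 with P(x) = 1, Q(x) = -2x, R(x) = -2, and match powers of x.
Initial conditions: a_0 = -1, a_1 = -1.
Setting the coefficient of each power of x to zero and solving order by order (substituting the coefficients already found):
  x^0: 2 a_2 - 2 a_0 = 0  ->  2 a_2 = 2 a_0 = -2  ->  a_2 = -1
  x^1: 6 a_3 - 4 a_1 = 0  ->  6 a_3 = 4 a_1 = -4  ->  a_3 = -2/3
  x^2: 12 a_4 - 6 a_2 = 0  ->  12 a_4 = 6 a_2 = -6  ->  a_4 = -1/2
  x^3: 20 a_5 - 8 a_3 = 0  ->  20 a_5 = 8 a_3 = -16/3  ->  a_5 = -4/15
Truncated series: y(x) = -1 - x - x^2 - (2/3) x^3 - (1/2) x^4 - (4/15) x^5 + O(x^6).

a_0 = -1; a_1 = -1; a_2 = -1; a_3 = -2/3; a_4 = -1/2; a_5 = -4/15


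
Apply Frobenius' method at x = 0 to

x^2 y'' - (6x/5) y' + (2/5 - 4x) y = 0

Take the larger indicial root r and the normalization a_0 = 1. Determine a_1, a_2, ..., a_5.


Write in Frobenius form y'' + (p(x)/x) y' + (q(x)/x^2) y = 0:
  p(x) = -6/5,  q(x) = 2/5 - 4x.
Indicial equation: r(r-1) + (-6/5) r + (2/5) = 0 -> roots r_1 = 2, r_2 = 1/5.
Take r = r_1 = 2. Let y(x) = x^r sum_{n>=0} a_n x^n with a_0 = 1.
Substitute y = x^r sum a_n x^n and match x^{r+n}. The recurrence is
  D(n) a_n - 4 a_{n-1} = 0,  where D(n) = (r+n)(r+n-1) + (-6/5)(r+n) + (2/5).
  a_n = 4 / D(n) * a_{n-1}.
Since the indicial polynomial factors as (r - r_1)(r - r_2), D(n) = (r_1 + n - r_1)(r_1 + n - r_2) = n(n + 9/5).
Evaluating step by step (a_0 = 1):
  n = 1: D(1) = 1(1 + 9/5) = 14/5; numerator = 4(1) = 4; a_1 = (4)/(14/5) = 10/7
  n = 2: D(2) = 2(2 + 9/5) = 38/5; numerator = 4(10/7) = 40/7; a_2 = (40/7)/(38/5) = 100/133
  n = 3: D(3) = 3(3 + 9/5) = 72/5; numerator = 4(100/133) = 400/133; a_3 = (400/133)/(72/5) = 250/1197
  n = 4: D(4) = 4(4 + 9/5) = 116/5; numerator = 4(250/1197) = 1000/1197; a_4 = (1000/1197)/(116/5) = 1250/34713
  n = 5: D(5) = 5(5 + 9/5) = 34; numerator = 4(1250/34713) = 5000/34713; a_5 = (5000/34713)/(34) = 2500/590121

r = 2; a_0 = 1; a_1 = 10/7; a_2 = 100/133; a_3 = 250/1197; a_4 = 1250/34713; a_5 = 2500/590121


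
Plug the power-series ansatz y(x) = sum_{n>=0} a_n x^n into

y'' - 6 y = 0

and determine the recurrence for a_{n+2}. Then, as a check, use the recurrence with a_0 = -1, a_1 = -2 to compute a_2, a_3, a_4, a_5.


Substitute y = sum_n a_n x^n into y'' + (const) y = 0.
y''(x) = sum_{n>=0} (n+2)(n+1) a_{n+2} x^n.
The ODE becomes sum_n [(n+2)(n+1) a_{n+2} - 6 a_n] x^n = 0.
Setting each coefficient to zero gives the recurrence:
  (n+2)(n+1) a_{n+2} - 6 a_n = 0,
  a_{n+2} = 6 / ((n+1)(n+2)) a_n.

Check with a_0 = -1, a_1 = -2 (apply the recurrence for n = 0, 1, 2, 3): a_0 = -1, a_1 = -2, a_2 = -3, a_3 = -2, a_4 = -3/2, a_5 = -3/5.

a_{n+2} = 6/((n+1)(n+2)) * a_n; check: a_0 = -1, a_1 = -2, a_2 = -3, a_3 = -2, a_4 = -3/2, a_5 = -3/5


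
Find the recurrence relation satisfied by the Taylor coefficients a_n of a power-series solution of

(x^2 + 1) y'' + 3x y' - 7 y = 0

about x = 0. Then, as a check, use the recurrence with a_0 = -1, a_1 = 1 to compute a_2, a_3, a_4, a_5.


Substitute y = sum_n a_n x^n.
(1 + 1 x^2) y'' contributes (n+2)(n+1) a_{n+2} + n(n-1) a_n at x^n.
3 x y'(x) contributes 3 n a_n at x^n.
-7 y(x) contributes -7 a_n at x^n.
Matching x^n: (n+2)(n+1) a_{n+2} + (n(n-1) + 3 n - 7) a_n = 0.
Thus a_{n+2} = (-n(n-1) - 3 n + 7) / ((n+1)(n+2)) * a_n.

Check with a_0 = -1, a_1 = 1 (apply the recurrence for n = 0, 1, 2, 3): a_0 = -1, a_1 = 1, a_2 = -7/2, a_3 = 2/3, a_4 = 7/24, a_5 = -4/15.

a_(n+2) = (-n(n-1) - 3 n + 7) / ((n+1)(n+2)) * a_n; check: a_0 = -1, a_1 = 1, a_2 = -7/2, a_3 = 2/3, a_4 = 7/24, a_5 = -4/15


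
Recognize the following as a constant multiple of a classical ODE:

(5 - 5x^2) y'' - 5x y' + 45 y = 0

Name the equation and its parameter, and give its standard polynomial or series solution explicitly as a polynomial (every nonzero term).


All three coefficients share the factor 5; dividing through by 5 gives  (1 - x^2) y'' - x y' + 9 y = 0.
This matches the Chebyshev equation (1 - x^2) y'' - x y' + n^2 y = 0 (note the -x y' term, not -2x y') with n^2 = 9, so n = 3; the polynomial solution is T_3(x).
With y = sum_k a_k x^k, matching x^k gives (k+2)(k+1) a_{k+2} = (k^2 - n^2) a_k = (k - 3)(k + 3) a_k. The right side vanishes at k = 3, so the series with the parity of 3 terminates at degree 3.
Standard normalization: leading coefficient of T_n is 2^(n-1), so a_3 = 2^2 = 4. Work downward with a_k = (k+1)(k+2) a_{k+2} / ((k - 3)(k + 3)):
  a_1 = (2)(3)(4) / ((1 - 3)(1 + 3)) = 24/(-8) = -3
Hence T_3(x) = 4 x^3 - 3 x.

T_3(x); series = 4 x^3 - 3 x


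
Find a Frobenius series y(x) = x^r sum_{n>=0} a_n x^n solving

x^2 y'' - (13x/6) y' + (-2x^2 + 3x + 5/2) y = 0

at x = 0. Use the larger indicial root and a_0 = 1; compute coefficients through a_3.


Write in Frobenius form y'' + (p(x)/x) y' + (q(x)/x^2) y = 0:
  p(x) = -13/6,  q(x) = -2x^2 + 3x + 5/2.
Indicial equation: r(r-1) + (-13/6) r + (5/2) = 0 -> roots r_1 = 5/3, r_2 = 3/2.
Take r = r_1 = 5/3. Let y(x) = x^r sum_{n>=0} a_n x^n with a_0 = 1.
Substitute y = x^r sum a_n x^n and match x^{r+n}. The recurrence is
  D(n) a_n + 3 a_{n-1} - 2 a_{n-2} = 0,  where D(n) = (r+n)(r+n-1) + (-13/6)(r+n) + (5/2).
  a_n = [-3 a_{n-1} + 2 a_{n-2}] / D(n).
Since the indicial polynomial factors as (r - r_1)(r - r_2), D(n) = (r_1 + n - r_1)(r_1 + n - r_2) = n(n + 1/6).
Evaluating step by step (a_0 = 1):
  n = 1: D(1) = 1(1 + 1/6) = 7/6; numerator = -3(1) = -3; a_1 = (-3)/(7/6) = -18/7
  n = 2: D(2) = 2(2 + 1/6) = 13/3; numerator = -3(-18/7) + 2(1) = 68/7; a_2 = (68/7)/(13/3) = 204/91
  n = 3: D(3) = 3(3 + 1/6) = 19/2; numerator = -3(204/91) + 2(-18/7) = -1080/91; a_3 = (-1080/91)/(19/2) = -2160/1729

r = 5/3; a_0 = 1; a_1 = -18/7; a_2 = 204/91; a_3 = -2160/1729


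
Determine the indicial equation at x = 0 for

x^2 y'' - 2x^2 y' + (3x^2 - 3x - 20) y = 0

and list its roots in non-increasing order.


Divide by x^2 to reach normal form y'' + P_1(x) y' + P_2(x) y = 0 with P_1(x) = -2 and P_2(x) = 3 - 3/x - 20/x^2.
x = 0 is a singular point because the y-coefficient 3 - 3/x - 20/x^2 has a pole at x = 0.
It is a regular singular point because x P_1(x) = p(x) = -2x and x^2 P_2(x) = q(x) = 3x^2 - 3x - 20 are polynomials, hence analytic at x = 0.
p(0) = 0,  q(0) = -20.
Indicial equation: r(r-1) + p(0) r + q(0) = 0, i.e. r^2 + (p(0) - 1) r + q(0) = 0, i.e. r^2 - 1 r - 20 = 0.
Discriminant: (-1)^2 - 4(-20) = 81, so r = (1 ± 9)/2.
Solving: r_1 = 5, r_2 = -4.

indicial: r^2 - 1 r - 20 = 0; roots r_1 = 5, r_2 = -4


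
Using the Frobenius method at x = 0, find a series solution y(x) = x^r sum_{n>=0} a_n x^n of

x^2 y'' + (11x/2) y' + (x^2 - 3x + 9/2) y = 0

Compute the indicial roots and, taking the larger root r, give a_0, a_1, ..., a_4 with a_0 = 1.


Write in Frobenius form y'' + (p(x)/x) y' + (q(x)/x^2) y = 0:
  p(x) = 11/2,  q(x) = x^2 - 3x + 9/2.
Indicial equation: r(r-1) + (11/2) r + (9/2) = 0 -> roots r_1 = -3/2, r_2 = -3.
Take r = r_1 = -3/2. Let y(x) = x^r sum_{n>=0} a_n x^n with a_0 = 1.
Substitute y = x^r sum a_n x^n and match x^{r+n}. The recurrence is
  D(n) a_n - 3 a_{n-1} + 1 a_{n-2} = 0,  where D(n) = (r+n)(r+n-1) + (11/2)(r+n) + (9/2).
  a_n = [3 a_{n-1} - 1 a_{n-2}] / D(n).
Since the indicial polynomial factors as (r - r_1)(r - r_2), D(n) = (r_1 + n - r_1)(r_1 + n - r_2) = n(n + 3/2).
Evaluating step by step (a_0 = 1):
  n = 1: D(1) = 1(1 + 3/2) = 5/2; numerator = 3(1) = 3; a_1 = (3)/(5/2) = 6/5
  n = 2: D(2) = 2(2 + 3/2) = 7; numerator = 3(6/5) - 1(1) = 13/5; a_2 = (13/5)/(7) = 13/35
  n = 3: D(3) = 3(3 + 3/2) = 27/2; numerator = 3(13/35) - 1(6/5) = -3/35; a_3 = (-3/35)/(27/2) = -2/315
  n = 4: D(4) = 4(4 + 3/2) = 22; numerator = 3(-2/315) - 1(13/35) = -41/105; a_4 = (-41/105)/(22) = -41/2310

r = -3/2; a_0 = 1; a_1 = 6/5; a_2 = 13/35; a_3 = -2/315; a_4 = -41/2310


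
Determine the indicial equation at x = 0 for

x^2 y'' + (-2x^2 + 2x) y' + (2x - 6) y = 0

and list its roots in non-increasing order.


Divide by x^2 to reach normal form y'' + P_1(x) y' + P_2(x) y = 0 with P_1(x) = -2 + 2/x and P_2(x) = 2/x - 6/x^2.
x = 0 is a singular point because the y'-coefficient -2 + 2/x has a pole at x = 0 and the y-coefficient 2/x - 6/x^2 has a pole at x = 0.
It is a regular singular point because x P_1(x) = p(x) = 2 - 2x and x^2 P_2(x) = q(x) = 2x - 6 are polynomials, hence analytic at x = 0.
p(0) = 2,  q(0) = -6.
Indicial equation: r(r-1) + p(0) r + q(0) = 0, i.e. r^2 + (p(0) - 1) r + q(0) = 0, i.e. r^2 + 1 r - 6 = 0.
Discriminant: (1)^2 - 4(-6) = 25, so r = (-1 ± 5)/2.
Solving: r_1 = 2, r_2 = -3.

indicial: r^2 + 1 r - 6 = 0; roots r_1 = 2, r_2 = -3


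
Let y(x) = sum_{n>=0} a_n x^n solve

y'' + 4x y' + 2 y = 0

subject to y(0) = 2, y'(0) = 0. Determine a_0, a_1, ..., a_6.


Ansatz: y(x) = sum_{n>=0} a_n x^n, so y'(x) = sum_{n>=1} n a_n x^(n-1) and y''(x) = sum_{n>=2} n(n-1) a_n x^(n-2).
Substitute into P(x) y'' + Q(x) y' + R(x) y = 0 with P(x) = 1, Q(x) = 4x, R(x) = 2, and match powers of x.
Initial conditions: a_0 = 2, a_1 = 0.
Setting the coefficient of each power of x to zero and solving order by order (substituting the coefficients already found):
  x^0: 2 a_2 + 2 a_0 = 0  ->  2 a_2 = -2 a_0 = -4  ->  a_2 = -2
  x^1: 6 a_3 + 6 a_1 = 0  ->  6 a_3 = -6 a_1 = 0  ->  a_3 = 0
  x^2: 12 a_4 + 10 a_2 = 0  ->  12 a_4 = -10 a_2 = 20  ->  a_4 = 5/3
  x^3: 20 a_5 + 14 a_3 = 0  ->  20 a_5 = -14 a_3 = 0  ->  a_5 = 0
  x^4: 30 a_6 + 18 a_4 = 0  ->  30 a_6 = -18 a_4 = -30  ->  a_6 = -1
Truncated series: y(x) = 2 - 2 x^2 + (5/3) x^4 - x^6 + O(x^7).

a_0 = 2; a_1 = 0; a_2 = -2; a_3 = 0; a_4 = 5/3; a_5 = 0; a_6 = -1


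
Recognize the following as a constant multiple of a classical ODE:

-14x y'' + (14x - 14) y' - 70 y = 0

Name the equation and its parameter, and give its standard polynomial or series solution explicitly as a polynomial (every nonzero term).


All three coefficients share the factor -14; dividing through by -14 gives  x y'' + (1 - x) y' + 5 y = 0.
This matches the Laguerre equation x y'' + (1 - x) y' + n y = 0 with n = 5; the polynomial solution is L_5(x).
With y = sum_k a_k x^k, matching x^k gives (k+1)k a_{k+1} + (k+1) a_{k+1} - k a_k + n a_k = 0, i.e. (k+1)^2 a_{k+1} = (k - n) a_k = (k - 5) a_k. The right side vanishes at k = 5, so the series terminates at degree 5.
Standard normalization L_n(0) = 1 gives a_0 = 1. Work upward with a_{k+1} = (k - 5) a_k / (k+1)^2:
  a_1 = (0 - 5)(1) / 1^2 = -5/1 = -5
  a_2 = (1 - 5)(-5) / 2^2 = 20/4 = 5
  a_3 = (2 - 5)(5) / 3^2 = -15/9 = -5/3
  a_4 = (3 - 5)(-5/3) / 4^2 = (10/3)/16 = 5/24
  a_5 = (4 - 5)(5/24) / 5^2 = (-5/24)/25 = -1/120
Hence L_5(x) = -x^5/120 + 5 x^4/24 - 5 x^3/3 + 5 x^2 - 5 x + 1.

L_5(x); series = -x^5/120 + 5 x^4/24 - 5 x^3/3 + 5 x^2 - 5 x + 1


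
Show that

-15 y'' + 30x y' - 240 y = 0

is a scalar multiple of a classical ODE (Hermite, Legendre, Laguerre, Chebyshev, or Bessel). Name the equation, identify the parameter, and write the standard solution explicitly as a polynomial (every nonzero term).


All three coefficients share the factor -15; dividing through by -15 gives  y'' - 2x y' + 16 y = 0.
This matches the Hermite equation y'' - 2x y' + 2n y = 0 with 2n = 16, so n = 8; the polynomial solution is H_8(x).
With y = sum_k a_k x^k, matching x^k gives (k+2)(k+1) a_{k+2} = 2(k - n) a_k = 2(k - 8) a_k. The right side vanishes at k = 8, so the series with the parity of 8 terminates at degree 8.
Standard normalization: leading coefficient of H_n is 2^n, so a_8 = 2^8 = 256. Work downward with a_k = (k+1)(k+2) a_{k+2} / (2(k - n)):
  a_6 = (7)(8)(256) / (2(6 - 8)) = 14336/(-4) = -3584
  a_4 = (5)(6)(-3584) / (2(4 - 8)) = -107520/(-8) = 13440
  a_2 = (3)(4)(13440) / (2(2 - 8)) = 161280/(-12) = -13440
  a_0 = (1)(2)(-13440) / (2(0 - 8)) = -26880/(-16) = 1680
Hence H_8(x) = 256 x^8 - 3584 x^6 + 13440 x^4 - 13440 x^2 + 1680.

H_8(x); series = 256 x^8 - 3584 x^6 + 13440 x^4 - 13440 x^2 + 1680


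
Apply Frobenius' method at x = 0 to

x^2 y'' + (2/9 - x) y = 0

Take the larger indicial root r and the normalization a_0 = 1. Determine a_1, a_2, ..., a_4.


Write in Frobenius form y'' + (p(x)/x) y' + (q(x)/x^2) y = 0:
  p(x) = 0,  q(x) = 2/9 - x.
Indicial equation: r(r-1) + (0) r + (2/9) = 0 -> roots r_1 = 2/3, r_2 = 1/3.
Take r = r_1 = 2/3. Let y(x) = x^r sum_{n>=0} a_n x^n with a_0 = 1.
Substitute y = x^r sum a_n x^n and match x^{r+n}. The recurrence is
  D(n) a_n - 1 a_{n-1} = 0,  where D(n) = (r+n)(r+n-1) + (0)(r+n) + (2/9).
  a_n = 1 / D(n) * a_{n-1}.
Since the indicial polynomial factors as (r - r_1)(r - r_2), D(n) = (r_1 + n - r_1)(r_1 + n - r_2) = n(n + 1/3).
Evaluating step by step (a_0 = 1):
  n = 1: D(1) = 1(1 + 1/3) = 4/3; numerator = 1(1) = 1; a_1 = (1)/(4/3) = 3/4
  n = 2: D(2) = 2(2 + 1/3) = 14/3; numerator = 1(3/4) = 3/4; a_2 = (3/4)/(14/3) = 9/56
  n = 3: D(3) = 3(3 + 1/3) = 10; numerator = 1(9/56) = 9/56; a_3 = (9/56)/(10) = 9/560
  n = 4: D(4) = 4(4 + 1/3) = 52/3; numerator = 1(9/560) = 9/560; a_4 = (9/560)/(52/3) = 27/29120

r = 2/3; a_0 = 1; a_1 = 3/4; a_2 = 9/56; a_3 = 9/560; a_4 = 27/29120


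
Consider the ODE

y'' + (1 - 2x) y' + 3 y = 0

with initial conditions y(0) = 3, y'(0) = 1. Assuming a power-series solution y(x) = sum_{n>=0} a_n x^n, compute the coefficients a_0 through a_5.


Ansatz: y(x) = sum_{n>=0} a_n x^n, so y'(x) = sum_{n>=1} n a_n x^(n-1) and y''(x) = sum_{n>=2} n(n-1) a_n x^(n-2).
Substitute into P(x) y'' + Q(x) y' + R(x) y = 0 with P(x) = 1, Q(x) = 1 - 2x, R(x) = 3, and match powers of x.
Initial conditions: a_0 = 3, a_1 = 1.
Setting the coefficient of each power of x to zero and solving order by order (substituting the coefficients already found):
  x^0: 2 a_2 + a_1 + 3 a_0 = 0  ->  2 a_2 = -a_1 - 3 a_0 = -10  ->  a_2 = -5
  x^1: 6 a_3 + 2 a_2 + a_1 = 0  ->  6 a_3 = -2 a_2 - a_1 = 9  ->  a_3 = 3/2
  x^2: 12 a_4 + 3 a_3 - a_2 = 0  ->  12 a_4 = -3 a_3 + a_2 = -19/2  ->  a_4 = -19/24
  x^3: 20 a_5 + 4 a_4 - 3 a_3 = 0  ->  20 a_5 = -4 a_4 + 3 a_3 = 23/3  ->  a_5 = 23/60
Truncated series: y(x) = 3 + x - 5 x^2 + (3/2) x^3 - (19/24) x^4 + (23/60) x^5 + O(x^6).

a_0 = 3; a_1 = 1; a_2 = -5; a_3 = 3/2; a_4 = -19/24; a_5 = 23/60
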